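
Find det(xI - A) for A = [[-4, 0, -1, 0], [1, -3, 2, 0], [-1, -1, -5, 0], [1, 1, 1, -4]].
xI - A = [[x + 4, 0, 1, 0], [-1, x + 3, -2, 0], [1, 1, x + 5, 0], [-1, -1, -1, x + 4]].

Expanding det(xI - A) along the first row:
det(xI - A) = + (x + 4)·det([[x + 3, -2, 0], [1, x + 5, 0], [-1, -1, x + 4]]) - (0)·det([[-1, -2, 0], [1, x + 5, 0], [-1, -1, x + 4]]) + (1)·det([[-1, x + 3, 0], [1, 1, 0], [-1, -1, x + 4]]) - (0)·det([[-1, x + 3, -2], [1, 1, x + 5], [-1, -1, -1]]).

Evaluating gives χ_A(x) = x^4 + 16x^3 + 96x^2 + 256x + 256 = (x + 4)^4.

χ_A(x) = (x + 4)^4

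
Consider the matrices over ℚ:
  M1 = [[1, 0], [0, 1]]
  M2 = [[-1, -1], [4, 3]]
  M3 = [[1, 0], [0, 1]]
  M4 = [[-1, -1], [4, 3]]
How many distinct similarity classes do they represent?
2 classes: {M1, M3}, {M2, M4}

Characteristic polynomials: χ_{M1} = (x - 1)^2, χ_{M2} = (x - 1)^2, χ_{M3} = (x - 1)^2, χ_{M4} = (x - 1)^2.

{M1, M3}: invariant factors x - 1, x - 1.

{M2, M4}: invariant factors (x - 1)^2.

Matrices are similar if and only if their invariant-factor lists agree; the partition into similarity classes is {M1, M3}, {M2, M4}.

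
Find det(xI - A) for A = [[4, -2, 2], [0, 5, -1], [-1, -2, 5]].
χ_A(x) = (x - 5)^2(x - 4)

xI - A = [[x - 4, 2, -2], [0, x - 5, 1], [1, 2, x - 5]].

Expanding det(xI - A) along the first row:
det(xI - A) = + (x - 4)·det([[x - 5, 1], [2, x - 5]]) - (2)·det([[0, 1], [1, x - 5]]) + (-2)·det([[0, x - 5], [1, 2]]).

Evaluating gives χ_A(x) = x^3 - 14x^2 + 65x - 100 = (x - 5)^2(x - 4).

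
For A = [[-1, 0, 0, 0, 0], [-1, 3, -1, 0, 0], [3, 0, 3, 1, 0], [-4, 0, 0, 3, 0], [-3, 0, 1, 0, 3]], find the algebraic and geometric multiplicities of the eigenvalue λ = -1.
The characteristic polynomial is (x - 3)^4(x + 1), so the factor x + 1 appears with exponent 1: the algebraic multiplicity is 1.

rank(A + I) = 4, so the eigenspace has dimension 5 - 4 = 1: the geometric multiplicity is 1.

algebraic multiplicity 1, geometric multiplicity 1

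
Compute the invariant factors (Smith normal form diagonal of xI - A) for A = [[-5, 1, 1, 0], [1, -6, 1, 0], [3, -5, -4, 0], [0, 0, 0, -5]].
The Jordan structure of A has elementary divisors (x + 5)^3, (x + 5). Arranging the block sizes at each eigenvalue in decreasing order and taking row products gives the invariant factors.

Invariant factors (smallest first, each dividing the next): x + 5, (x + 5)^3.

Check: the last factor (x + 5)^3 is the minimal polynomial, and the product (x + 5)^4 is the characteristic polynomial.

x + 5, (x + 5)^3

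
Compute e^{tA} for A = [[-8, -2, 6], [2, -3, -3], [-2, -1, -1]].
A has Jordan form J = [[-4, 1, 0], [0, -4, 0], [0, 0, -4]] with A = PJP^{-1}, so e^{tA} = P e^{tJ} P^{-1}.

For a Jordan block J_k(λ), e^{tJ_k(λ)} = e^{λt} · (I + tN + t^2 N^2/2! + ... + t^{k-1} N^{k-1}/(k-1)!) where N is the nilpotent superdiagonal part.

Assembling the blocks and conjugating back gives the entries of e^{tA} as shown above.

e^{tA} = [[(1 - 4*t)*e^{-4*t}, -2*t*e^{-4*t}, 6*t*e^{-4*t}], [2*t*e^{-4*t}, (t + 1)*e^{-4*t}, -3*t*e^{-4*t}], [-2*t*e^{-4*t}, -t*e^{-4*t}, (3*t + 1)*e^{-4*t}]]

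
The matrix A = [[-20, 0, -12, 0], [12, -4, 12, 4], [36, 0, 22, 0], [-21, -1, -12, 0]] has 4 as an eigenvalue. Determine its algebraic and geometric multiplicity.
algebraic multiplicity 1, geometric multiplicity 1

The characteristic polynomial is (x - 4)(x + 2)^3, so the factor x - 4 appears with exponent 1: the algebraic multiplicity is 1.

rank(A - 4I) = 3, so the eigenspace has dimension 4 - 3 = 1: the geometric multiplicity is 1.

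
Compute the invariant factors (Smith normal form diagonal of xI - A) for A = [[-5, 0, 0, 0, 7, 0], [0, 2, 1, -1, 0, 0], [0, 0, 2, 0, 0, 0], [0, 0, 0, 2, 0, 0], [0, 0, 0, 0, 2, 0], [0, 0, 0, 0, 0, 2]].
The Jordan structure of A has elementary divisors (x + 5), (x - 2)^2, (x - 2), (x - 2), (x - 2). Arranging the block sizes at each eigenvalue in decreasing order and taking row products gives the invariant factors.

Invariant factors (smallest first, each dividing the next): x - 2, x - 2, x - 2, (x - 2)^2(x + 5).

Check: the last factor (x - 2)^2(x + 5) is the minimal polynomial, and the product (x - 2)^5(x + 5) is the characteristic polynomial.

x - 2, x - 2, x - 2, (x - 2)^2(x + 5)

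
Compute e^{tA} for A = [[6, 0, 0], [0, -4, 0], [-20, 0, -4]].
e^{tA} = [[e^{6*t}, 0, 0], [0, e^{-4*t}, 0], [2*(1 - e^{10*t})*e^{-4*t}, 0, e^{-4*t}]]

A has Jordan form J = [[-4, 0, 0], [0, -4, 0], [0, 0, 6]] with A = PJP^{-1}, so e^{tA} = P e^{tJ} P^{-1}.

For a Jordan block J_k(λ), e^{tJ_k(λ)} = e^{λt} · (I + tN + t^2 N^2/2! + ... + t^{k-1} N^{k-1}/(k-1)!) where N is the nilpotent superdiagonal part.

Assembling the blocks and conjugating back gives the entries of e^{tA} as shown above.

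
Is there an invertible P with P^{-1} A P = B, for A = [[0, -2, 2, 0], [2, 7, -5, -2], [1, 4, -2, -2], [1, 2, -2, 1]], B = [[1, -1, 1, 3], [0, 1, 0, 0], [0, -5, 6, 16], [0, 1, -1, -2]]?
Yes.

Two matrices over a field are similar if and only if they have the same invariant factors.

Both A and B have characteristic polynomial (x - 2)^2(x - 1)^2 and minimal polynomial (x - 2)^2(x - 1). Computing further, both have invariant factors x - 1, (x - 2)^2(x - 1). Hence A and B are similar.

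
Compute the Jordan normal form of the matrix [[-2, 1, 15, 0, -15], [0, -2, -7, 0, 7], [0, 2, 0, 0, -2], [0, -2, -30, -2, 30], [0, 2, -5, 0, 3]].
The characteristic polynomial is det(xI - A) = (x - 5)(x + 2)^4, so the eigenvalues are -2 (algebraic multiplicity 4), 5 (algebraic multiplicity 1).

For λ = -2: rank(A + 2I) = 2, rank((A + 2I)^2) = 1. The eigenspace has dimension 5 - 2 = 3, so there are 3 Jordan blocks; the rank sequence gives block sizes [2, 1, 1].

For λ = 5: algebraic multiplicity 1 gives one 1×1 block.

Assembling the blocks gives the Jordan form J above.

J = [[-2, 1, 0, 0, 0], [0, -2, 0, 0, 0], [0, 0, -2, 0, 0], [0, 0, 0, -2, 0], [0, 0, 0, 0, 5]]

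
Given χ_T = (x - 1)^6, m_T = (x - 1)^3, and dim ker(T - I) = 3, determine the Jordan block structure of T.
Jordan blocks: (1, 3), (1, 2), (1, 1)

λ = 1: algebraic multiplicity 6 (exponent in χ_T), largest block size 3 (exponent in m_T), 3 blocks (geometric multiplicity). These force block sizes [3, 2, 1].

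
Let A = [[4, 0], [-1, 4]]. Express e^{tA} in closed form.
A has Jordan form J = [[4, 1], [0, 4]] with A = PJP^{-1}, so e^{tA} = P e^{tJ} P^{-1}.

For a Jordan block J_k(λ), e^{tJ_k(λ)} = e^{λt} · (I + tN + t^2 N^2/2! + ... + t^{k-1} N^{k-1}/(k-1)!) where N is the nilpotent superdiagonal part.

Assembling the blocks and conjugating back gives the entries of e^{tA} as shown above.

e^{tA} = [[e^{4*t}, 0], [-t*e^{4*t}, e^{4*t}]]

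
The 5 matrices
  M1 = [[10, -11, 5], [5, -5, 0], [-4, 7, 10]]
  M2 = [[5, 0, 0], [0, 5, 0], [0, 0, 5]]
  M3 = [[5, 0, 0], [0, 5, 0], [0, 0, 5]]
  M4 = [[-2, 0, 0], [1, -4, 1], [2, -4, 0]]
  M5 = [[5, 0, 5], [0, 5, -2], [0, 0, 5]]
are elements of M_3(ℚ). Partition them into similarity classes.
4 classes: {M1}, {M2, M3}, {M4}, {M5}

Characteristic polynomials: χ_{M1} = (x - 5)^3, χ_{M2} = (x - 5)^3, χ_{M3} = (x - 5)^3, χ_{M4} = (x + 2)^3, χ_{M5} = (x - 5)^3.

{M1}: invariant factors (x - 5)^3.

{M2, M3}: invariant factors x - 5, x - 5, x - 5.

{M4}: invariant factors x + 2, (x + 2)^2.

{M5}: invariant factors x - 5, (x - 5)^2.

Matrices are similar if and only if their invariant-factor lists agree; the partition into similarity classes is {M1}, {M2, M3}, {M4}, {M5}.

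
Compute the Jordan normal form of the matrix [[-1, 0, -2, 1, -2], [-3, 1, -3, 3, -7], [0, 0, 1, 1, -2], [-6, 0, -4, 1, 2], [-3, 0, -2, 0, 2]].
J = [[-1, 0, 0, 0, 0], [0, 1, 1, 0, 0], [0, 0, 1, 1, 0], [0, 0, 0, 1, 0], [0, 0, 0, 0, 2]]

The characteristic polynomial is det(xI - A) = (x - 2)(x - 1)^3(x + 1), so the eigenvalues are -1 (algebraic multiplicity 1), 1 (algebraic multiplicity 3), 2 (algebraic multiplicity 1).

For λ = -1: algebraic multiplicity 1 gives one 1×1 block.

For λ = 1: rank(A - I) = 4, rank((A - I)^2) = 3, rank((A - I)^3) = 2. The eigenspace has dimension 5 - 4 = 1, so there is 1 Jordan block; the rank sequence gives block sizes [3].

For λ = 2: algebraic multiplicity 1 gives one 1×1 block.

Assembling the blocks gives the Jordan form J above.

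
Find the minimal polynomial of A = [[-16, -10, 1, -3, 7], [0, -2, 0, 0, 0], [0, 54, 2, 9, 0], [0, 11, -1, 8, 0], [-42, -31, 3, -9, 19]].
m_A(x) = (x - 5)^2(x + 2)^2

The characteristic polynomial factors as (x - 5)^3(x + 2)^2. The minimal polynomial is ∏(x - λ)^{k_λ} where k_λ is the size of the largest Jordan block at λ.

For λ = -2: rank(A + 2I) = 4, and the largest Jordan block has size 2 (the smallest k with rank((A + 2I)^k) = rank((A + 2I)^(k+1))).
For λ = 5: rank(A - 5I) = 3, and the largest Jordan block has size 2 (the smallest k with rank((A - 5I)^k) = rank((A - 5I)^(k+1))).

So m_A(x) = (x - 5)^2(x + 2)^2.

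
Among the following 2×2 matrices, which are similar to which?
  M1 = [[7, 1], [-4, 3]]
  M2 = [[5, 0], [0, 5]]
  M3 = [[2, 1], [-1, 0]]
3 classes: {M1}, {M2}, {M3}

Characteristic polynomials: χ_{M1} = (x - 5)^2, χ_{M2} = (x - 5)^2, χ_{M3} = (x - 1)^2.

{M1}: invariant factors (x - 5)^2.

{M2}: invariant factors x - 5, x - 5.

{M3}: invariant factors (x - 1)^2.

Matrices are similar if and only if their invariant-factor lists agree; the partition into similarity classes is {M1}, {M2}, {M3}.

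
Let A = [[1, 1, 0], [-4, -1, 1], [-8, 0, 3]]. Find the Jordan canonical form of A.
J = [[1, 1, 0], [0, 1, 1], [0, 0, 1]]

The characteristic polynomial is det(xI - A) = (x - 1)^3, so the eigenvalues are 1 (algebraic multiplicity 3).

For λ = 1: rank(A - I) = 2, rank((A - I)^2) = 1, rank((A - I)^3) = 0. The eigenspace has dimension 3 - 2 = 1, so there is 1 Jordan block; the rank sequence gives block sizes [3].

Assembling the blocks gives the Jordan form J above.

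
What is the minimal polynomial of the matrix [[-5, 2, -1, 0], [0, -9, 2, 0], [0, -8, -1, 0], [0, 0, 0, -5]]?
The characteristic polynomial factors as (x + 5)^4. The minimal polynomial is ∏(x - λ)^{k_λ} where k_λ is the size of the largest Jordan block at λ.

For λ = -5: rank(A + 5I) = 1, and the largest Jordan block has size 2 (the smallest k with rank((A + 5I)^k) = rank((A + 5I)^(k+1))).

So m_A(x) = (x + 5)^2.

m_A(x) = (x + 5)^2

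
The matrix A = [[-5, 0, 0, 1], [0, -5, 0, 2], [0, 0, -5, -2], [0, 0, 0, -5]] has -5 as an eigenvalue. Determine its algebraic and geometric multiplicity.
The characteristic polynomial is (x + 5)^4, so the factor x + 5 appears with exponent 4: the algebraic multiplicity is 4.

rank(A + 5I) = 1, so the eigenspace has dimension 4 - 1 = 3: the geometric multiplicity is 3.

Since 3 < 4, A is not diagonalizable.

algebraic multiplicity 4, geometric multiplicity 3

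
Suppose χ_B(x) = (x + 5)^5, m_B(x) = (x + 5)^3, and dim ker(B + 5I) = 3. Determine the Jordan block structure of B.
λ = -5: algebraic multiplicity 5 (exponent in χ_B), largest block size 3 (exponent in m_B), 3 blocks (geometric multiplicity). These force block sizes [3, 1, 1].

Jordan blocks: (-5, 3), (-5, 1), (-5, 1)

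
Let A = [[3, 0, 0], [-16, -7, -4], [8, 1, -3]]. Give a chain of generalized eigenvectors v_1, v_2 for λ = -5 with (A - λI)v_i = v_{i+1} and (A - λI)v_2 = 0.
v_1 = [[0, 1, -1]]^T, v_2 = [[0, 2, -1]]^T

We seek v_1 ∈ ker((A + 5I)^2) \ ker(A + 5I), then set v_{i+1} = (A + 5I) v_i.

One such chain is v_1 = [[0, 1, -1]]^T, v_2 = [[0, 2, -1]]^T. Check: (A + 5I) v_2 = [[0, 0, 0]]^T = 0.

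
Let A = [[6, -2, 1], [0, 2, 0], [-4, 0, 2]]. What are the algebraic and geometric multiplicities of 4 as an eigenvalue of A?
The characteristic polynomial is (x - 4)^2(x - 2), so the factor x - 4 appears with exponent 2: the algebraic multiplicity is 2.

rank(A - 4I) = 2, so the eigenspace has dimension 3 - 2 = 1: the geometric multiplicity is 1.

Since 1 < 2, A is not diagonalizable.

algebraic multiplicity 2, geometric multiplicity 1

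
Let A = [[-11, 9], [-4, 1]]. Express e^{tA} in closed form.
e^{tA} = [[(1 - 6*t)*e^{-5*t}, 9*t*e^{-5*t}], [-4*t*e^{-5*t}, (6*t + 1)*e^{-5*t}]]

A has Jordan form J = [[-5, 1], [0, -5]] with A = PJP^{-1}, so e^{tA} = P e^{tJ} P^{-1}.

For a Jordan block J_k(λ), e^{tJ_k(λ)} = e^{λt} · (I + tN + t^2 N^2/2! + ... + t^{k-1} N^{k-1}/(k-1)!) where N is the nilpotent superdiagonal part.

Assembling the blocks and conjugating back gives the entries of e^{tA} as shown above.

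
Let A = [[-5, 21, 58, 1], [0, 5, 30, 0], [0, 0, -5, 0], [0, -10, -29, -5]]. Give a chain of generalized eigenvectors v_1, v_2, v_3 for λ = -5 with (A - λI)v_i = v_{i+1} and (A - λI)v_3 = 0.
v_1 = [[-3, -3, 1, 3]]^T, v_2 = [[-2, 0, 0, 1]]^T, v_3 = [[1, 0, 0, 0]]^T

We seek v_1 ∈ ker((A + 5I)^3) \ ker((A + 5I)^2), then set v_{i+1} = (A + 5I) v_i.

One such chain is v_1 = [[-3, -3, 1, 3]]^T, v_2 = [[-2, 0, 0, 1]]^T, v_3 = [[1, 0, 0, 0]]^T. Check: (A + 5I) v_3 = [[0, 0, 0, 0]]^T = 0.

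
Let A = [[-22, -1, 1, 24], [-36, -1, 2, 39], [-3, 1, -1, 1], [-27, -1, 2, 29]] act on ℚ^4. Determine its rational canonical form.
R = [[0, 0, 0, 25], [1, 0, 0, -10], [0, 1, 0, 1], [0, 0, 1, 5]]

The invariant factors of A (the non-unit diagonal entries of the Smith normal form of xI - A over ℚ[x]) are (x - 5)(x^3 - x + 5), each dividing the next. The characteristic polynomial is their product, (x - 5)(x^3 - x + 5).

The rational canonical form is the block-diagonal matrix of companion matrices C(f_i):
R = [[0, 0, 0, 25], [1, 0, 0, -10], [0, 1, 0, 1], [0, 0, 1, 5]].

Note the characteristic polynomial does not split into linear factors over ℚ, so A has no Jordan form over ℚ; the rational canonical form exists over any field.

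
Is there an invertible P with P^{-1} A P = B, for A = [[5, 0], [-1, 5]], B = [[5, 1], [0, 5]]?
Two matrices over a field are similar if and only if they have the same invariant factors.

Both A and B have characteristic polynomial (x - 5)^2 and minimal polynomial (x - 5)^2. Computing further, both have invariant factors (x - 5)^2. Hence A and B are similar.

Yes.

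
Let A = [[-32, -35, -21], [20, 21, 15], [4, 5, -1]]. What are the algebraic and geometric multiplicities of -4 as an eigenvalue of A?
The characteristic polynomial is (x + 4)^3, so the factor x + 4 appears with exponent 3: the algebraic multiplicity is 3.

rank(A + 4I) = 1, so the eigenspace has dimension 3 - 1 = 2: the geometric multiplicity is 2.

Since 2 < 3, A is not diagonalizable.

algebraic multiplicity 3, geometric multiplicity 2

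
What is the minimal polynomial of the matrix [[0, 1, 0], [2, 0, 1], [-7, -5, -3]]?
m_A(x) = (x + 1)^3

The characteristic polynomial factors as (x + 1)^3. The minimal polynomial is ∏(x - λ)^{k_λ} where k_λ is the size of the largest Jordan block at λ.

For λ = -1: rank(A + I) = 2, and the largest Jordan block has size 3 (the smallest k with rank((A + I)^k) = rank((A + I)^(k+1))).

So m_A(x) = (x + 1)^3.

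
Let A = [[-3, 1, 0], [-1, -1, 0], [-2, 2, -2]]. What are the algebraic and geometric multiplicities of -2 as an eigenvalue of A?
algebraic multiplicity 3, geometric multiplicity 2

The characteristic polynomial is (x + 2)^3, so the factor x + 2 appears with exponent 3: the algebraic multiplicity is 3.

rank(A + 2I) = 1, so the eigenspace has dimension 3 - 1 = 2: the geometric multiplicity is 2.

Since 2 < 3, A is not diagonalizable.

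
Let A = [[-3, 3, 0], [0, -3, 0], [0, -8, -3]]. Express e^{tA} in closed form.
e^{tA} = [[e^{-3*t}, 3*t*e^{-3*t}, 0], [0, e^{-3*t}, 0], [0, -8*t*e^{-3*t}, e^{-3*t}]]

A has Jordan form J = [[-3, 1, 0], [0, -3, 0], [0, 0, -3]] with A = PJP^{-1}, so e^{tA} = P e^{tJ} P^{-1}.

For a Jordan block J_k(λ), e^{tJ_k(λ)} = e^{λt} · (I + tN + t^2 N^2/2! + ... + t^{k-1} N^{k-1}/(k-1)!) where N is the nilpotent superdiagonal part.

Assembling the blocks and conjugating back gives the entries of e^{tA} as shown above.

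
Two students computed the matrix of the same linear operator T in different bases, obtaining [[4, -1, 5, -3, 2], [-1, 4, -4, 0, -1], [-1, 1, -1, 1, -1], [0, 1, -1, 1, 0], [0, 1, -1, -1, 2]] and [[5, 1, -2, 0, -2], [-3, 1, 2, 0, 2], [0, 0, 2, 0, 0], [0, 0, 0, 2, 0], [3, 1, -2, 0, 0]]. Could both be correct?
Both have characteristic polynomial (x - 2)^5 and minimal polynomial (x - 2)^2. But rank(A - 2I) = 2 for A while rank(B - 2I) = 1 for B, so the number of Jordan blocks at λ = 2 differs. A and B are not similar.

No.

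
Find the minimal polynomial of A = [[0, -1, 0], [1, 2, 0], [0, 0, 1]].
The characteristic polynomial factors as (x - 1)^3. The minimal polynomial is ∏(x - λ)^{k_λ} where k_λ is the size of the largest Jordan block at λ.

For λ = 1: rank(A - I) = 1, and the largest Jordan block has size 2 (the smallest k with rank((A - I)^k) = rank((A - I)^(k+1))).

So m_A(x) = (x - 1)^2.

m_A(x) = (x - 1)^2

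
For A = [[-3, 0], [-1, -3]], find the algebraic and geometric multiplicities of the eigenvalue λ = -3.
algebraic multiplicity 2, geometric multiplicity 1

The characteristic polynomial is (x + 3)^2, so the factor x + 3 appears with exponent 2: the algebraic multiplicity is 2.

rank(A + 3I) = 1, so the eigenspace has dimension 2 - 1 = 1: the geometric multiplicity is 1.

Since 1 < 2, A is not diagonalizable.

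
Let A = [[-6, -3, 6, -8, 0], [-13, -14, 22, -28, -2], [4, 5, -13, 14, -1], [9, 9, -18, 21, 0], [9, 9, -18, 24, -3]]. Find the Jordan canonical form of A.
The characteristic polynomial is det(xI - A) = (x + 3)^5, so the eigenvalues are -3 (algebraic multiplicity 5).

For λ = -3: rank(A + 3I) = 2, rank((A + 3I)^2) = 0. The eigenspace has dimension 5 - 2 = 3, so there are 3 Jordan blocks; the rank sequence gives block sizes [2, 2, 1].

Assembling the blocks gives the Jordan form J above.

J = [[-3, 1, 0, 0, 0], [0, -3, 0, 0, 0], [0, 0, -3, 1, 0], [0, 0, 0, -3, 0], [0, 0, 0, 0, -3]]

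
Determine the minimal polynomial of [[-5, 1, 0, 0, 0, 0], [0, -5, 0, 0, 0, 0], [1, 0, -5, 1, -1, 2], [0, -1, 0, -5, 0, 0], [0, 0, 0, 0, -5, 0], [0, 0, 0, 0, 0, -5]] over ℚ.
The characteristic polynomial factors as (x + 5)^6. The minimal polynomial is ∏(x - λ)^{k_λ} where k_λ is the size of the largest Jordan block at λ.

For λ = -5: rank(A + 5I) = 2, and the largest Jordan block has size 2 (the smallest k with rank((A + 5I)^k) = rank((A + 5I)^(k+1))).

So m_A(x) = (x + 5)^2.

m_A(x) = (x + 5)^2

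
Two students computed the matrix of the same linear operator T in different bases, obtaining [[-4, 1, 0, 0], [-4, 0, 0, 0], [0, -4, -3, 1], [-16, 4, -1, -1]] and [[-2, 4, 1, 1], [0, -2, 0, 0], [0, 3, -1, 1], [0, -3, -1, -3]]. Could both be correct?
Yes.

Two matrices over a field are similar if and only if they have the same invariant factors.

Both A and B have characteristic polynomial (x + 2)^4 and minimal polynomial (x + 2)^2. Computing further, both have invariant factors (x + 2)^2, (x + 2)^2. Hence A and B are similar.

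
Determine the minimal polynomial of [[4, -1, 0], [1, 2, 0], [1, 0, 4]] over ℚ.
The characteristic polynomial factors as (x - 4)(x - 3)^2. The minimal polynomial is ∏(x - λ)^{k_λ} where k_λ is the size of the largest Jordan block at λ.

For λ = 3: rank(A - 3I) = 2, and the largest Jordan block has size 2 (the smallest k with rank((A - 3I)^k) = rank((A - 3I)^(k+1))).
For λ = 4: rank(A - 4I) = 2, and the largest Jordan block has size 1 (the smallest k with rank((A - 4I)^k) = rank((A - 4I)^(k+1))).

So m_A(x) = (x - 4)(x - 3)^2.

m_A(x) = (x - 4)(x - 3)^2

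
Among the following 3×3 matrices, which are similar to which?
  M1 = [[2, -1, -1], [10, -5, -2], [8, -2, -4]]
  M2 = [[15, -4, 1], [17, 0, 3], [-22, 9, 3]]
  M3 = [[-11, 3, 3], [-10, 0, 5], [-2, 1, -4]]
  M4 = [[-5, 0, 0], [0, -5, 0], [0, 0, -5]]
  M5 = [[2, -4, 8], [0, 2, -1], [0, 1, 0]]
5 classes: {M1}, {M2}, {M3}, {M4}, {M5}

Characteristic polynomials: χ_{M1} = (x + 2)^2(x + 3), χ_{M2} = (x - 6)^3, χ_{M3} = (x + 5)^3, χ_{M4} = (x + 5)^3, χ_{M5} = (x - 2)(x - 1)^2.

{M1}: invariant factors (x + 2)^2(x + 3).

{M2}: invariant factors (x - 6)^3.

{M3}: invariant factors x + 5, (x + 5)^2.

{M4}: invariant factors x + 5, x + 5, x + 5.

{M5}: invariant factors (x - 2)(x - 1)^2.

Matrices are similar if and only if their invariant-factor lists agree; the partition into similarity classes is {M1}, {M2}, {M3}, {M4}, {M5}.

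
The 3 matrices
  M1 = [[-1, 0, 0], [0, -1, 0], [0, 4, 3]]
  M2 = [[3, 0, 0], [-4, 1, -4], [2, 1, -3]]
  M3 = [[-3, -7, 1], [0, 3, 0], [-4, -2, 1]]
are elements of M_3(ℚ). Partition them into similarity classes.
Characteristic polynomials: χ_{M1} = (x - 3)(x + 1)^2, χ_{M2} = (x - 3)(x + 1)^2, χ_{M3} = (x - 3)(x + 1)^2.

{M1}: invariant factors x + 1, (x - 3)(x + 1).

{M2, M3}: invariant factors (x - 3)(x + 1)^2.

Matrices are similar if and only if their invariant-factor lists agree; the partition into similarity classes is {M1}, {M2, M3}.

2 classes: {M1}, {M2, M3}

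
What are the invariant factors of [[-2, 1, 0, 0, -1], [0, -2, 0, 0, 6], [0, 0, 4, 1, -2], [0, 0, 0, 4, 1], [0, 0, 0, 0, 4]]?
(x - 4)^3(x + 2)^2

The Jordan structure of A has elementary divisors (x + 2)^2, (x - 4)^3. Arranging the block sizes at each eigenvalue in decreasing order and taking row products gives the invariant factors.

Invariant factors (smallest first, each dividing the next): (x - 4)^3(x + 2)^2.

Check: the last factor (x - 4)^3(x + 2)^2 is the minimal polynomial, and the product (x - 4)^3(x + 2)^2 is the characteristic polynomial.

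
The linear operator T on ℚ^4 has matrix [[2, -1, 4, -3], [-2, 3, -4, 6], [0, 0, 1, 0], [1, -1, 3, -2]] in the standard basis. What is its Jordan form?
The characteristic polynomial is det(xI - A) = (x - 1)^4, so the eigenvalues are 1 (algebraic multiplicity 4).

For λ = 1: rank(A - I) = 2, rank((A - I)^2) = 1, rank((A - I)^3) = 0. The eigenspace has dimension 4 - 2 = 2, so there are 2 Jordan blocks; the rank sequence gives block sizes [3, 1].

Assembling the blocks gives the Jordan form J above.

J = [[1, 1, 0, 0], [0, 1, 1, 0], [0, 0, 1, 0], [0, 0, 0, 1]]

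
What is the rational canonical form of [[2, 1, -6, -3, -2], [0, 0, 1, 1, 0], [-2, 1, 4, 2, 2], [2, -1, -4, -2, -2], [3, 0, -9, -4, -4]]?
R = [[0, 0, 0, 0, 0], [1, 0, 0, 0, 0], [0, 1, 0, 0, 2], [0, 0, 1, 0, 2], [0, 0, 0, 1, 0]]

The invariant factors of A (the non-unit diagonal entries of the Smith normal form of xI - A over ℚ[x]) are x^2(x^3 - 2x - 2), each dividing the next. The characteristic polynomial is their product, x^2(x^3 - 2x - 2).

The rational canonical form is the block-diagonal matrix of companion matrices C(f_i):
R = [[0, 0, 0, 0, 0], [1, 0, 0, 0, 0], [0, 1, 0, 0, 2], [0, 0, 1, 0, 2], [0, 0, 0, 1, 0]].

Note the characteristic polynomial does not split into linear factors over ℚ, so A has no Jordan form over ℚ; the rational canonical form exists over any field.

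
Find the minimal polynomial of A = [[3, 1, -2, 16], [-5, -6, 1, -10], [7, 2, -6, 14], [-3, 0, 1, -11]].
m_A(x) = (x + 5)^3

The characteristic polynomial factors as (x + 5)^4. The minimal polynomial is ∏(x - λ)^{k_λ} where k_λ is the size of the largest Jordan block at λ.

For λ = -5: rank(A + 5I) = 2, and the largest Jordan block has size 3 (the smallest k with rank((A + 5I)^k) = rank((A + 5I)^(k+1))).

So m_A(x) = (x + 5)^3.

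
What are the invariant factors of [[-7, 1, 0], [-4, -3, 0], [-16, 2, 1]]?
(x - 1)(x + 5)^2

The Jordan structure of A has elementary divisors (x + 5)^2, (x - 1). Arranging the block sizes at each eigenvalue in decreasing order and taking row products gives the invariant factors.

Invariant factors (smallest first, each dividing the next): (x - 1)(x + 5)^2.

Check: the last factor (x - 1)(x + 5)^2 is the minimal polynomial, and the product (x - 1)(x + 5)^2 is the characteristic polynomial.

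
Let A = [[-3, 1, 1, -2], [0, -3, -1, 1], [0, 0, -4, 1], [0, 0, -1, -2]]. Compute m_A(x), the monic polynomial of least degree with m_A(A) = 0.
m_A(x) = (x + 3)^2

The characteristic polynomial factors as (x + 3)^4. The minimal polynomial is ∏(x - λ)^{k_λ} where k_λ is the size of the largest Jordan block at λ.

For λ = -3: rank(A + 3I) = 2, and the largest Jordan block has size 2 (the smallest k with rank((A + 3I)^k) = rank((A + 3I)^(k+1))).

So m_A(x) = (x + 3)^2.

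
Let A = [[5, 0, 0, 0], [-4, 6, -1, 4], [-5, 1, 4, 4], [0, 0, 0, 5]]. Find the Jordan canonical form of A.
J = [[5, 1, 0, 0], [0, 5, 1, 0], [0, 0, 5, 0], [0, 0, 0, 5]]

The characteristic polynomial is det(xI - A) = (x - 5)^4, so the eigenvalues are 5 (algebraic multiplicity 4).

For λ = 5: rank(A - 5I) = 2, rank((A - 5I)^2) = 1, rank((A - 5I)^3) = 0. The eigenspace has dimension 4 - 2 = 2, so there are 2 Jordan blocks; the rank sequence gives block sizes [3, 1].

Assembling the blocks gives the Jordan form J above.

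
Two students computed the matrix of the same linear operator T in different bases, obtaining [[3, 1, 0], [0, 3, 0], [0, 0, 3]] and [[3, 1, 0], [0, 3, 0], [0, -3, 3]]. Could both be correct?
Two matrices over a field are similar if and only if they have the same invariant factors.

Both A and B have characteristic polynomial (x - 3)^3 and minimal polynomial (x - 3)^2. Computing further, both have invariant factors x - 3, (x - 3)^2. Hence A and B are similar.

Yes.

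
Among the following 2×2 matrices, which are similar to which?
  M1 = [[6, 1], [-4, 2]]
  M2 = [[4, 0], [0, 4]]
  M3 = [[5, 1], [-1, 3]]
Characteristic polynomials: χ_{M1} = (x - 4)^2, χ_{M2} = (x - 4)^2, χ_{M3} = (x - 4)^2.

{M1, M3}: invariant factors (x - 4)^2.

{M2}: invariant factors x - 4, x - 4.

Matrices are similar if and only if their invariant-factor lists agree; the partition into similarity classes is {M1, M3}, {M2}.

2 classes: {M1, M3}, {M2}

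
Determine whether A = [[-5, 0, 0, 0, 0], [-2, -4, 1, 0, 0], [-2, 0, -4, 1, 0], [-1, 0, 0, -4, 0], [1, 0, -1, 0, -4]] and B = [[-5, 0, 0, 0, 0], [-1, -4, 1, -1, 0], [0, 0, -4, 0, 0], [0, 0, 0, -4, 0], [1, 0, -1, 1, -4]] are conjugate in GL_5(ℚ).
No.

Both have characteristic polynomial (x + 4)^4(x + 5), but the minimal polynomial of A is (x + 4)^3(x + 5) while the minimal polynomial of B is (x + 4)^2(x + 5). The minimal polynomial is a similarity invariant, so A and B are not similar.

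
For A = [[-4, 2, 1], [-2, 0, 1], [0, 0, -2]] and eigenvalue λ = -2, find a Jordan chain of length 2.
We seek v_1 ∈ ker((A + 2I)^2) \ ker(A + 2I), then set v_{i+1} = (A + 2I) v_i.

One such chain is v_1 = [[-2, -3, 3]]^T, v_2 = [[1, 1, 0]]^T. Check: (A + 2I) v_2 = [[0, 0, 0]]^T = 0.

v_1 = [[-2, -3, 3]]^T, v_2 = [[1, 1, 0]]^T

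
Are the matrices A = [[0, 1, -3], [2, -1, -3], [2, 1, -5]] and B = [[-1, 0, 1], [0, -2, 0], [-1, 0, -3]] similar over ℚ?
Two matrices over a field are similar if and only if they have the same invariant factors.

Both A and B have characteristic polynomial (x + 2)^3 and minimal polynomial (x + 2)^2. Computing further, both have invariant factors x + 2, (x + 2)^2. Hence A and B are similar.

Yes.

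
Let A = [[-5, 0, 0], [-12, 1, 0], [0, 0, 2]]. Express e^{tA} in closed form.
A has Jordan form J = [[-5, 0, 0], [0, 1, 0], [0, 0, 2]] with A = PJP^{-1}, so e^{tA} = P e^{tJ} P^{-1}.

For a Jordan block J_k(λ), e^{tJ_k(λ)} = e^{λt} · (I + tN + t^2 N^2/2! + ... + t^{k-1} N^{k-1}/(k-1)!) where N is the nilpotent superdiagonal part.

Assembling the blocks and conjugating back gives the entries of e^{tA} as shown above.

e^{tA} = [[e^{-5*t}, 0, 0], [-2*e^{t} + 2*e^{-5*t}, e^{t}, 0], [0, 0, e^{2*t}]]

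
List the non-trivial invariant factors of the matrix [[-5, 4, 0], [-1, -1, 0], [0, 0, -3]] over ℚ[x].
The Jordan structure of A has elementary divisors (x + 3)^2, (x + 3). Arranging the block sizes at each eigenvalue in decreasing order and taking row products gives the invariant factors.

Invariant factors (smallest first, each dividing the next): x + 3, (x + 3)^2.

Check: the last factor (x + 3)^2 is the minimal polynomial, and the product (x + 3)^3 is the characteristic polynomial.

x + 3, (x + 3)^2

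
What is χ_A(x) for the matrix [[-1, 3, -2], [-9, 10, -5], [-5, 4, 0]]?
χ_A(x) = (x - 3)^3

xI - A = [[x + 1, -3, 2], [9, x - 10, 5], [5, -4, x]].

Expanding det(xI - A) along the first row:
det(xI - A) = + (x + 1)·det([[x - 10, 5], [-4, x]]) - (-3)·det([[9, 5], [5, x]]) + (2)·det([[9, x - 10], [5, -4]]).

Evaluating gives χ_A(x) = x^3 - 9x^2 + 27x - 27 = (x - 3)^3.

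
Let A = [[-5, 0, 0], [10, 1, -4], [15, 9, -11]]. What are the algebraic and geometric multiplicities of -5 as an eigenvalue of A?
The characteristic polynomial is (x + 5)^3, so the factor x + 5 appears with exponent 3: the algebraic multiplicity is 3.

rank(A + 5I) = 1, so the eigenspace has dimension 3 - 1 = 2: the geometric multiplicity is 2.

Since 2 < 3, A is not diagonalizable.

algebraic multiplicity 3, geometric multiplicity 2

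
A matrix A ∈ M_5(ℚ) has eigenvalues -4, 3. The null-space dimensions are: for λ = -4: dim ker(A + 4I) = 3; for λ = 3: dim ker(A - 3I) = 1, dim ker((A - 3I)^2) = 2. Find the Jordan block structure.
Jordan blocks: (-4, 1), (-4, 1), (-4, 1), (3, 2)

λ = -4: successive nullity increments [3] count blocks of size ≥ k; block sizes are [1, 1, 1].
λ = 3: successive nullity increments [1, 1] count blocks of size ≥ k; block sizes are [2].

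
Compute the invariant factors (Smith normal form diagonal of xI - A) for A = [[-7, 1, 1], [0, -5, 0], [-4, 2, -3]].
x + 5, (x + 5)^2

The Jordan structure of A has elementary divisors (x + 5)^2, (x + 5). Arranging the block sizes at each eigenvalue in decreasing order and taking row products gives the invariant factors.

Invariant factors (smallest first, each dividing the next): x + 5, (x + 5)^2.

Check: the last factor (x + 5)^2 is the minimal polynomial, and the product (x + 5)^3 is the characteristic polynomial.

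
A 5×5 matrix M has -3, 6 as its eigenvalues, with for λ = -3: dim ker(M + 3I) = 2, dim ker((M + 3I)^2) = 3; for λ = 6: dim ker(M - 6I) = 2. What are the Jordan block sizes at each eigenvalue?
Jordan blocks: (-3, 2), (-3, 1), (6, 1), (6, 1)

λ = -3: successive nullity increments [2, 1] count blocks of size ≥ k; block sizes are [2, 1].
λ = 6: successive nullity increments [2] count blocks of size ≥ k; block sizes are [1, 1].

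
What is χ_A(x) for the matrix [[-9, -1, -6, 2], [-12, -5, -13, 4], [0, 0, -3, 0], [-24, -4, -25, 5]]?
xI - A = [[x + 9, 1, 6, -2], [12, x + 5, 13, -4], [0, 0, x + 3, 0], [24, 4, 25, x - 5]].

Expanding det(xI - A) along the first row:
det(xI - A) = + (x + 9)·det([[x + 5, 13, -4], [0, x + 3, 0], [4, 25, x - 5]]) - (1)·det([[12, 13, -4], [0, x + 3, 0], [24, 25, x - 5]]) + (6)·det([[12, x + 5, -4], [0, 0, 0], [24, 4, x - 5]]) - (-2)·det([[12, x + 5, 13], [0, 0, x + 3], [24, 4, 25]]).

Evaluating gives χ_A(x) = x^4 + 12x^3 + 54x^2 + 108x + 81 = (x + 3)^4.

χ_A(x) = (x + 3)^4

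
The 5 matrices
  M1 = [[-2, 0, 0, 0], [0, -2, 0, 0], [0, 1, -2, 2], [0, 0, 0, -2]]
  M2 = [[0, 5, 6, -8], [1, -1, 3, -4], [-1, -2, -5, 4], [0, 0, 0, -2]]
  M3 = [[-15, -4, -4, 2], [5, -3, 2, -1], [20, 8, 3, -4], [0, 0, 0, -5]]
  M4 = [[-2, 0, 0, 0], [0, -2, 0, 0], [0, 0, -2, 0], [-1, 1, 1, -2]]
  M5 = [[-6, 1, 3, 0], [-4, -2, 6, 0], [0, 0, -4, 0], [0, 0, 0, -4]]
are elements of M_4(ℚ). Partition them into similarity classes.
Characteristic polynomials: χ_{M1} = (x + 2)^4, χ_{M2} = (x + 2)^4, χ_{M3} = (x + 5)^4, χ_{M4} = (x + 2)^4, χ_{M5} = (x + 4)^4.

{M1, M4}: invariant factors x + 2, x + 2, (x + 2)^2.

{M2}: invariant factors x + 2, (x + 2)^3.

{M3}: invariant factors x + 5, x + 5, (x + 5)^2.

{M5}: invariant factors x + 4, x + 4, (x + 4)^2.

Matrices are similar if and only if their invariant-factor lists agree; the partition into similarity classes is {M1, M4}, {M2}, {M3}, {M5}.

4 classes: {M1, M4}, {M2}, {M3}, {M5}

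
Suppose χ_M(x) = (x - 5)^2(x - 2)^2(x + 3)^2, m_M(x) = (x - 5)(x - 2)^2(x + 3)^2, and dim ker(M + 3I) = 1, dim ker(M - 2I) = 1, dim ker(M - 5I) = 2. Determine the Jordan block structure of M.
Jordan blocks: (-3, 2), (2, 2), (5, 1), (5, 1)

λ = -3: algebraic multiplicity 2 (exponent in χ_M), largest block size 2 (exponent in m_M), 1 block (geometric multiplicity). This forces block sizes [2].
λ = 2: algebraic multiplicity 2 (exponent in χ_M), largest block size 2 (exponent in m_M), 1 block (geometric multiplicity). This forces block sizes [2].
λ = 5: algebraic multiplicity 2 (exponent in χ_M), largest block size 1 (exponent in m_M), 2 blocks (geometric multiplicity). These force block sizes [1, 1].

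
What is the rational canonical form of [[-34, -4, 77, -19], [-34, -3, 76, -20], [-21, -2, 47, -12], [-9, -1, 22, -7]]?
The invariant factors of A (the non-unit diagonal entries of the Smith normal form of xI - A over ℚ[x]) are (x - 3)(x^3 - x - 2), each dividing the next. The characteristic polynomial is their product, (x - 3)(x^3 - x - 2).

The rational canonical form is the block-diagonal matrix of companion matrices C(f_i):
R = [[0, 0, 0, -6], [1, 0, 0, -1], [0, 1, 0, 1], [0, 0, 1, 3]].

Note the characteristic polynomial does not split into linear factors over ℚ, so A has no Jordan form over ℚ; the rational canonical form exists over any field.

R = [[0, 0, 0, -6], [1, 0, 0, -1], [0, 1, 0, 1], [0, 0, 1, 3]]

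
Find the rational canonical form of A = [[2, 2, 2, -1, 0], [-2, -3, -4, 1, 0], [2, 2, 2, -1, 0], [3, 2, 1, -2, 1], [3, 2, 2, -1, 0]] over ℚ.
The invariant factors of A (the non-unit diagonal entries of the Smith normal form of xI - A over ℚ[x]) are x(x + 1)(x^3 + x + 1), each dividing the next. The characteristic polynomial is their product, x(x + 1)(x^3 + x + 1).

The rational canonical form is the block-diagonal matrix of companion matrices C(f_i):
R = [[0, 0, 0, 0, 0], [1, 0, 0, 0, -1], [0, 1, 0, 0, -2], [0, 0, 1, 0, -1], [0, 0, 0, 1, -1]].

Note the characteristic polynomial does not split into linear factors over ℚ, so A has no Jordan form over ℚ; the rational canonical form exists over any field.

R = [[0, 0, 0, 0, 0], [1, 0, 0, 0, -1], [0, 1, 0, 0, -2], [0, 0, 1, 0, -1], [0, 0, 0, 1, -1]]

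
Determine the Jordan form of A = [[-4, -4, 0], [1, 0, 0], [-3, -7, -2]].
The characteristic polynomial is det(xI - A) = (x + 2)^3, so the eigenvalues are -2 (algebraic multiplicity 3).

For λ = -2: rank(A + 2I) = 2, rank((A + 2I)^2) = 1, rank((A + 2I)^3) = 0. The eigenspace has dimension 3 - 2 = 1, so there is 1 Jordan block; the rank sequence gives block sizes [3].

Assembling the blocks gives the Jordan form J above.

J = [[-2, 1, 0], [0, -2, 1], [0, 0, -2]]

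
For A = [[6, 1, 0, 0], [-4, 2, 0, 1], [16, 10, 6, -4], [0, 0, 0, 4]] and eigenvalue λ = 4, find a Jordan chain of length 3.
v_1 = [[0, 0, 0, 1]]^T, v_2 = [[0, 1, -4, 0]]^T, v_3 = [[1, -2, 2, 0]]^T

We seek v_1 ∈ ker((A - 4I)^3) \ ker((A - 4I)^2), then set v_{i+1} = (A - 4I) v_i.

One such chain is v_1 = [[0, 0, 0, 1]]^T, v_2 = [[0, 1, -4, 0]]^T, v_3 = [[1, -2, 2, 0]]^T. Check: (A - 4I) v_3 = [[0, 0, 0, 0]]^T = 0.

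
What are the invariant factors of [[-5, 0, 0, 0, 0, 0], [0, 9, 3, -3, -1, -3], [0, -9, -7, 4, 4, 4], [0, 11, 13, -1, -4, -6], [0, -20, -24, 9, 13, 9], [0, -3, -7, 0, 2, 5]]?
The Jordan structure of A has elementary divisors (x + 5), (x - 2)^2, (x - 5)^3. Arranging the block sizes at each eigenvalue in decreasing order and taking row products gives the invariant factors.

Invariant factors (smallest first, each dividing the next): (x - 5)^3(x - 2)^2(x + 5).

Check: the last factor (x - 5)^3(x - 2)^2(x + 5) is the minimal polynomial, and the product (x - 5)^3(x - 2)^2(x + 5) is the characteristic polynomial.

(x - 5)^3(x - 2)^2(x + 5)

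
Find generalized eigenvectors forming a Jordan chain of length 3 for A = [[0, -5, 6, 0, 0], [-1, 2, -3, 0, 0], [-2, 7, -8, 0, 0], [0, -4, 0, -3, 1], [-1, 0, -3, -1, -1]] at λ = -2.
v_1 = [[2, 0, -1, -1, -1]]^T, v_2 = [[-2, 1, 2, 0, 1]]^T, v_3 = [[3, 0, -1, -3, -3]]^T

We seek v_1 ∈ ker((A + 2I)^3) \ ker((A + 2I)^2), then set v_{i+1} = (A + 2I) v_i.

One such chain is v_1 = [[2, 0, -1, -1, -1]]^T, v_2 = [[-2, 1, 2, 0, 1]]^T, v_3 = [[3, 0, -1, -3, -3]]^T. Check: (A + 2I) v_3 = [[0, 0, 0, 0, 0]]^T = 0.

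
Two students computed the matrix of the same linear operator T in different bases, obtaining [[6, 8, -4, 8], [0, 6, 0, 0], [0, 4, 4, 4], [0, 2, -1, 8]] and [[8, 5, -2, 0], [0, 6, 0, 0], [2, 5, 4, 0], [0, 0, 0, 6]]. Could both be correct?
Two matrices over a field are similar if and only if they have the same invariant factors.

Both A and B have characteristic polynomial (x - 6)^4 and minimal polynomial (x - 6)^2. Computing further, both have invariant factors x - 6, x - 6, (x - 6)^2. Hence A and B are similar.

Yes.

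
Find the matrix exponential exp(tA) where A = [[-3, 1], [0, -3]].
A has Jordan form J = [[-3, 1], [0, -3]] with A = PJP^{-1}, so e^{tA} = P e^{tJ} P^{-1}.

For a Jordan block J_k(λ), e^{tJ_k(λ)} = e^{λt} · (I + tN + t^2 N^2/2! + ... + t^{k-1} N^{k-1}/(k-1)!) where N is the nilpotent superdiagonal part.

Assembling the blocks and conjugating back gives the entries of e^{tA} as shown above.

e^{tA} = [[e^{-3*t}, t*e^{-3*t}], [0, e^{-3*t}]]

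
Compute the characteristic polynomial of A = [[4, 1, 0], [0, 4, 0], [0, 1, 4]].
χ_A(x) = (x - 4)^3

xI - A = [[x - 4, -1, 0], [0, x - 4, 0], [0, -1, x - 4]].

Expanding det(xI - A) along the first row:
det(xI - A) = + (x - 4)·det([[x - 4, 0], [-1, x - 4]]) - (-1)·det([[0, 0], [0, x - 4]]) + (0)·det([[0, x - 4], [0, -1]]).

Evaluating gives χ_A(x) = x^3 - 12x^2 + 48x - 64 = (x - 4)^3.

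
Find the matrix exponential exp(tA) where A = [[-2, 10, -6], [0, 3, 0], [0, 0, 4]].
A has Jordan form J = [[-2, 0, 0], [0, 3, 0], [0, 0, 4]] with A = PJP^{-1}, so e^{tA} = P e^{tJ} P^{-1}.

For a Jordan block J_k(λ), e^{tJ_k(λ)} = e^{λt} · (I + tN + t^2 N^2/2! + ... + t^{k-1} N^{k-1}/(k-1)!) where N is the nilpotent superdiagonal part.

Assembling the blocks and conjugating back gives the entries of e^{tA} as shown above.

e^{tA} = [[e^{-2*t}, (2*e^{5*t} - 2)*e^{-2*t}, (1 - e^{6*t})*e^{-2*t}], [0, e^{3*t}, 0], [0, 0, e^{4*t}]]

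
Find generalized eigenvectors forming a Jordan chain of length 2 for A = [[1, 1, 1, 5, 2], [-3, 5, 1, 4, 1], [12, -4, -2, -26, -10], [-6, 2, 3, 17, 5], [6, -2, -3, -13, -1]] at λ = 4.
We seek v_1 ∈ ker((A - 4I)^2) \ ker(A - 4I), then set v_{i+1} = (A - 4I) v_i.

One such chain is v_1 = [[0, 0, 4, -2, 3]]^T, v_2 = [[0, -1, -2, 1, -1]]^T. Check: (A - 4I) v_2 = [[0, 0, 0, 0, 0]]^T = 0.

v_1 = [[0, 0, 4, -2, 3]]^T, v_2 = [[0, -1, -2, 1, -1]]^T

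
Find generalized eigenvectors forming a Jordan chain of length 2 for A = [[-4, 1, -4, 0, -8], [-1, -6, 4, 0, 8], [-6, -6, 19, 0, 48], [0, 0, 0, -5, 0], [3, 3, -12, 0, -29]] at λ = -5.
We seek v_1 ∈ ker((A + 5I)^2) \ ker(A + 5I), then set v_{i+1} = (A + 5I) v_i.

One such chain is v_1 = [[-1, 2, 12, 0, -6]]^T, v_2 = [[1, -1, -6, 0, 3]]^T. Check: (A + 5I) v_2 = [[0, 0, 0, 0, 0]]^T = 0.

v_1 = [[-1, 2, 12, 0, -6]]^T, v_2 = [[1, -1, -6, 0, 3]]^T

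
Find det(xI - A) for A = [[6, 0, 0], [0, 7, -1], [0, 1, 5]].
χ_A(x) = (x - 6)^3

xI - A = [[x - 6, 0, 0], [0, x - 7, 1], [0, -1, x - 5]].

Expanding det(xI - A) along the first row:
det(xI - A) = + (x - 6)·det([[x - 7, 1], [-1, x - 5]]) - (0)·det([[0, 1], [0, x - 5]]) + (0)·det([[0, x - 7], [0, -1]]).

Evaluating gives χ_A(x) = x^3 - 18x^2 + 108x - 216 = (x - 6)^3.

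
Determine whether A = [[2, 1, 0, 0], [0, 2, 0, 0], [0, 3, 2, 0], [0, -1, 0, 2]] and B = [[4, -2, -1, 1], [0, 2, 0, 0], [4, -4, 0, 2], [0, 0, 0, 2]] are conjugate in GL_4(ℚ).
Two matrices over a field are similar if and only if they have the same invariant factors.

Both A and B have characteristic polynomial (x - 2)^4 and minimal polynomial (x - 2)^2. Computing further, both have invariant factors x - 2, x - 2, (x - 2)^2. Hence A and B are similar.

Yes.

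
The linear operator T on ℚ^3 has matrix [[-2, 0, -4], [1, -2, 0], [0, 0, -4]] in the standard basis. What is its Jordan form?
The characteristic polynomial is det(xI - A) = (x + 2)^2(x + 4), so the eigenvalues are -4 (algebraic multiplicity 1), -2 (algebraic multiplicity 2).

For λ = -4: algebraic multiplicity 1 gives one 1×1 block.

For λ = -2: rank(A + 2I) = 2, rank((A + 2I)^2) = 1. The eigenspace has dimension 3 - 2 = 1, so there is 1 Jordan block; the rank sequence gives block sizes [2].

Assembling the blocks gives the Jordan form J above.

J = [[-4, 0, 0], [0, -2, 1], [0, 0, -2]]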